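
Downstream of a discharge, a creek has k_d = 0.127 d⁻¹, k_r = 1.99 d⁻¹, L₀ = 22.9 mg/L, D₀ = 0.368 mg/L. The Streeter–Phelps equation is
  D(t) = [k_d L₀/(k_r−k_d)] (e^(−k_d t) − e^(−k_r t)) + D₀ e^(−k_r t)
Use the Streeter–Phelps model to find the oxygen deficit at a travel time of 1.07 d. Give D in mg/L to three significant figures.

D ≈ 1.22 mg/L

k_d L₀/(k_r−k_d) = 0.127×22.9/(1.99−0.127) = 2.908/1.863 = 1.561 mg/L.
e^(−k_d t) = e^(−0.127×1.070) = 0.8729; e^(−k_r t) = e^(−1.99×1.070) = 0.1189.
D = 1.561 × (0.8729 − 0.1189) + 0.368 × 0.1189 = 1.177 + 0.04376 = 1.221 mg/L.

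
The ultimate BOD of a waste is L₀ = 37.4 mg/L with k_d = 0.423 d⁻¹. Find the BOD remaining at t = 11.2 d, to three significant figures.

L_t = L₀ e^(−k_d t) = 37.4 × e^(−0.423×11.2) = 37.4 × 0.008760 = 0.3276 mg/L.

L ≈ 0.328 mg/L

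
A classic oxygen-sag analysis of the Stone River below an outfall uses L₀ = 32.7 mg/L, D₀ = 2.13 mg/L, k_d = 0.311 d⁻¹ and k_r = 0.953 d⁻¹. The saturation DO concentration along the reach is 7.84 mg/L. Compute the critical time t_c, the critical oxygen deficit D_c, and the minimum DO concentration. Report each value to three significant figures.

t_c ≈ 1.52 d; D_c ≈ 6.65 mg/L; min DO ≈ 1.19 mg/L

At the critical point dD/dt = 0, so k_d L₀ e^(−k_d t) = k_r D. Substituting D(t) from the Streeter–Phelps equation and solving for t gives
t_c = ln[(k_r/k_d)(1 − D₀(k_r−k_d)/(k_d L₀))] / (k_r−k_d).
Here k_r−k_d = 0.6420 d⁻¹ and 1 − D₀(k_r−k_d)/(k_d L₀) = 1 − 2.13×0.6420/(0.311×32.7) = 0.8655, so
t_c = ln(3.064 × 0.8655) / 0.6420 = 0.9754 / 0.6420 = 1.519 d.
D_c = (k_d/k_r) L₀ e^(−k_d t_c) = (0.311/0.953) × 32.7 × e^(−0.311×1.519) = 0.3263 × 32.7 × 0.6234 = 6.653 mg/L.
Minimum DO = C_s − D_c = 7.84 − 6.653 = 1.187 mg/L.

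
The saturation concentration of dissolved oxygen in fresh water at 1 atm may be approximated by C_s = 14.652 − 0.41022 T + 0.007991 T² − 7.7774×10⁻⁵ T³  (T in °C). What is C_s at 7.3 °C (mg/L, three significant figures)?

C_s = 14.652 − 0.41022×7.3 + 0.007991×7.3² − 7.7774×10⁻⁵×7.3³ = 12.05 mg/L.

C_s ≈ 12.1 mg/L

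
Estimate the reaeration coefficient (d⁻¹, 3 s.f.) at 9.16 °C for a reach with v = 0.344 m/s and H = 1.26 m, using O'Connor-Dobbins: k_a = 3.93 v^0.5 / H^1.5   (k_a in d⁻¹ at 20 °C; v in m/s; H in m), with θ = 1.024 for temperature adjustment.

k_a(20) = 3.93 × 0.344^0.5 / 1.26^1.5 = 3.93 × 0.5865 / 1.414 = 1.630 d⁻¹.
k_a(9.16) = 1.630 × 1.024^(9.16−20) = 1.630 × 0.7733 = 1.260 d⁻¹.

k_a ≈ 1.26 d⁻¹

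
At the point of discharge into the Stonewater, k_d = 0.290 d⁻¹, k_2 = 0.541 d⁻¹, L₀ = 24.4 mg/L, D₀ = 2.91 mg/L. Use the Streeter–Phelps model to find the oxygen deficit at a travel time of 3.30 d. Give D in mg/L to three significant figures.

D ≈ 6.59 mg/L

k_d L₀/(k_2−k_d) = 0.290×24.4/(0.541−0.290) = 7.076/0.2510 = 28.19 mg/L.
e^(−k_d t) = e^(−0.290×3.300) = 0.3840; e^(−k_2 t) = e^(−0.541×3.300) = 0.1677.
D = 28.19 × (0.3840 − 0.1677) + 2.91 × 0.1677 = 6.098 + 0.4881 = 6.586 mg/L.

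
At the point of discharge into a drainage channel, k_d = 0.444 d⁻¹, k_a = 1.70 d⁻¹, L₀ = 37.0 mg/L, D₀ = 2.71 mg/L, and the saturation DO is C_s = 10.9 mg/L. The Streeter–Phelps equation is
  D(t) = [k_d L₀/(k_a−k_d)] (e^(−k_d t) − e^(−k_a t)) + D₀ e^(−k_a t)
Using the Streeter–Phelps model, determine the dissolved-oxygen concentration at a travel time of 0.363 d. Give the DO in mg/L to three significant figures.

k_d L₀/(k_a−k_d) = 0.444×37.0/(1.70−0.444) = 16.43/1.256 = 13.08 mg/L.
e^(−k_d t) = e^(−0.444×0.3630) = 0.8511; e^(−k_a t) = e^(−1.70×0.3630) = 0.5395.
D = 13.08 × (0.8511 − 0.5395) + 2.71 × 0.5395 = 4.076 + 1.462 = 5.538 mg/L.
DO = C_s − D = 10.9 − 5.538 = 5.362 mg/L.

DO ≈ 5.36 mg/L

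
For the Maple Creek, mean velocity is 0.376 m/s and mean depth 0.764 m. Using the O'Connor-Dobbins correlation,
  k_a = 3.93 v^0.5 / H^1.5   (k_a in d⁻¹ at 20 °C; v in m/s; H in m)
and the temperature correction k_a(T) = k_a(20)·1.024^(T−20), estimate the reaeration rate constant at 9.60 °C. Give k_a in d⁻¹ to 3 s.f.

k_a ≈ 2.82 d⁻¹

k_a(20) = 3.93 × 0.376^0.5 / 0.764^1.5 = 3.93 × 0.6132 / 0.6678 = 3.609 d⁻¹.
k_a(9.60) = 3.609 × 1.024^(9.60−20) = 3.609 × 0.7814 = 2.820 d⁻¹.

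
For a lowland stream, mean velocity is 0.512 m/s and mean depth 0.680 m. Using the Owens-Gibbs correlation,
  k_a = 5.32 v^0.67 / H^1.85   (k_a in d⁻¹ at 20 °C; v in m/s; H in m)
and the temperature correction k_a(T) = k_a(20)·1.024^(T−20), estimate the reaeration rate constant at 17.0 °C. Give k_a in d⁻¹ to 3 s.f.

k_a(20) = 5.32 × 0.512^0.67 / 0.680^1.85 = 5.32 × 0.6386 / 0.4899 = 6.934 d⁻¹.
k_a(17.0) = 6.934 × 1.024^(17.0−20) = 6.934 × 0.9313 = 6.458 d⁻¹.

k_a ≈ 6.46 d⁻¹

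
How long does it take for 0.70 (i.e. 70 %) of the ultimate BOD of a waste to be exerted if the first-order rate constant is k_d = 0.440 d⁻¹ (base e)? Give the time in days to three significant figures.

y/L₀ = 1 − e^(−k_d t) = 0.70 ⇒ e^(−k_d t) = 0.300
t = −ln(0.300) / 0.440 = 1.204 / 0.440 = 2.736 d.

t ≈ 2.74 d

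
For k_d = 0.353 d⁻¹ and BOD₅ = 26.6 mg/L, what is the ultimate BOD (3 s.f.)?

BOD₅ = L₀(1 − e^(−5k_d)) ⇒ L₀ = BOD₅ / (1 − e^(−5×0.353))
= 26.6 / (1 − 0.1712) = 26.6 / 0.8288 = 32.09 mg/L.

L₀ ≈ 32.1 mg/L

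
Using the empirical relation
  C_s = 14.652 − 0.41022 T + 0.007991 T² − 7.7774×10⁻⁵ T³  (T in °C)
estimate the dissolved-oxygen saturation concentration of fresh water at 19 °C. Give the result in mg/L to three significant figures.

C_s ≈ 9.21 mg/L

C_s = 14.652 − 0.41022×19 + 0.007991×19² − 7.7774×10⁻⁵×19³ = 9.209 mg/L.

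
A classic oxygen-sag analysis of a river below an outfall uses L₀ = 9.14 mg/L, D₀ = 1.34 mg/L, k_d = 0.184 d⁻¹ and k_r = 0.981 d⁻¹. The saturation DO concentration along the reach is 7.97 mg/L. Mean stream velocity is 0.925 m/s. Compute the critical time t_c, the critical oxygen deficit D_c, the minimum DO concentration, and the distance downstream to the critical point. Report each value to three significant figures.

At the critical point dD/dt = 0, so k_d L₀ e^(−k_d t) = k_r D. Substituting D(t) from the Streeter–Phelps equation and solving for t gives
t_c = ln[(k_r/k_d)(1 − D₀(k_r−k_d)/(k_d L₀))] / (k_r−k_d).
Here k_r−k_d = 0.7970 d⁻¹ and 1 − D₀(k_r−k_d)/(k_d L₀) = 1 − 1.34×0.7970/(0.184×9.14) = 0.3650, so
t_c = ln(5.332 × 0.3650) / 0.7970 = 0.6657 / 0.7970 = 0.8352 d.
L(t_c) = L₀ e^(−k_d t_c) = 9.14 × 0.8575 = 7.838 mg/L, and at the critical point k_r D_c = k_d L, so D_c = (0.184/0.981) × 7.838 = 1.470 mg/L.
Minimum DO = C_s − D_c = 7.97 − 1.470 = 6.500 mg/L.
x_c = v t_c = 0.925 m/s × 0.8352 d × 86400 s/d = 66750 m ≈ 66.8 km.

t_c ≈ 0.835 d; D_c ≈ 1.47 mg/L; min DO ≈ 6.50 mg/L; x_c ≈ 66.8 km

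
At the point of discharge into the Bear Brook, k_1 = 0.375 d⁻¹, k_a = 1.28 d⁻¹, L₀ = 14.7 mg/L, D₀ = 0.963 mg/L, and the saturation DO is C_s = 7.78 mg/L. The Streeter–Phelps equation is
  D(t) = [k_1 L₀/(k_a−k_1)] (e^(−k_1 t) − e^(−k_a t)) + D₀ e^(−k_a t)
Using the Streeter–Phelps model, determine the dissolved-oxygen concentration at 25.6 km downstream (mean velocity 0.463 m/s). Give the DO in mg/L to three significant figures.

Travel time t = x/v = 25.6 km / (0.463 m/s) = 25600 m / 0.463 m/s = 55290 s = 0.6399 d.
k_1 L₀/(k_a−k_1) = 0.375×14.7/(1.28−0.375) = 5.512/0.9050 = 6.091 mg/L.
e^(−k_1 t) = e^(−0.375×0.6399) = 0.7866; e^(−k_a t) = e^(−1.28×0.6399) = 0.4408.
D = 6.091 × (0.7866 − 0.4408) + 0.963 × 0.4408 = 2.107 + 0.4245 = 2.531 mg/L.
DO = C_s − D = 7.78 − 2.531 = 5.249 mg/L.

DO ≈ 5.25 mg/L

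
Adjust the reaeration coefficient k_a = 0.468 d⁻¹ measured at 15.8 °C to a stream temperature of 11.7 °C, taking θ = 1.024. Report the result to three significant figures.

k_a(T₂) = k_a(T₁) · θ^(T₂−T₁) = 0.468 × 1.024^(11.7−15.8)
= 0.468 × 1.024^-4.10 = 0.468 × 0.9073 = 0.4246 d⁻¹.

k_a ≈ 0.425 d⁻¹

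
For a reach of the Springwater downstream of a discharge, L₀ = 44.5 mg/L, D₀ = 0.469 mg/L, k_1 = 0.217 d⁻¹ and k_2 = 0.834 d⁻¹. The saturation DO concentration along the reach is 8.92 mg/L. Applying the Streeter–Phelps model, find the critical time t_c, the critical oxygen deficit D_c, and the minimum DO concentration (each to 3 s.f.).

t_c ≈ 2.13 d; D_c ≈ 7.29 mg/L; min DO ≈ 1.63 mg/L

At the critical point dD/dt = 0, so k_1 L₀ e^(−k_1 t) = k_2 D. Substituting D(t) from the Streeter–Phelps equation and solving for t gives
t_c = ln[(k_2/k_1)(1 − D₀(k_2−k_1)/(k_1 L₀))] / (k_2−k_1).
Here k_2−k_1 = 0.6170 d⁻¹ and 1 − D₀(k_2−k_1)/(k_1 L₀) = 1 − 0.469×0.6170/(0.217×44.5) = 0.9700, so
t_c = ln(3.843 × 0.9700) / 0.6170 = 1.316 / 0.6170 = 2.133 d.
D_c = (k_1/k_2) L₀ e^(−k_1 t_c) = (0.217/0.834) × 44.5 × e^(−0.217×2.133) = 0.2602 × 44.5 × 0.6295 = 7.289 mg/L.
Minimum DO = C_s − D_c = 8.92 − 7.289 = 1.631 mg/L.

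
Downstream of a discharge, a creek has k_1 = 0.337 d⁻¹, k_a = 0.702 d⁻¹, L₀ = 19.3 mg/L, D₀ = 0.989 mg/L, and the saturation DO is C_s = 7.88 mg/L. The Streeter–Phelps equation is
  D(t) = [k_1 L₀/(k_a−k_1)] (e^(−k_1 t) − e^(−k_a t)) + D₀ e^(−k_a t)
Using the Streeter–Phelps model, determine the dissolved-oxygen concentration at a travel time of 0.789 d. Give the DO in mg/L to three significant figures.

DO ≈ 3.89 mg/L

k_1 L₀/(k_a−k_1) = 0.337×19.3/(0.702−0.337) = 6.504/0.3650 = 17.82 mg/L.
e^(−k_1 t) = e^(−0.337×0.7890) = 0.7665; e^(−k_a t) = e^(−0.702×0.7890) = 0.5747.
D = 17.82 × (0.7665 − 0.5747) + 0.989 × 0.5747 = 3.418 + 0.5684 = 3.986 mg/L.
DO = C_s − D = 7.88 − 3.986 = 3.894 mg/L.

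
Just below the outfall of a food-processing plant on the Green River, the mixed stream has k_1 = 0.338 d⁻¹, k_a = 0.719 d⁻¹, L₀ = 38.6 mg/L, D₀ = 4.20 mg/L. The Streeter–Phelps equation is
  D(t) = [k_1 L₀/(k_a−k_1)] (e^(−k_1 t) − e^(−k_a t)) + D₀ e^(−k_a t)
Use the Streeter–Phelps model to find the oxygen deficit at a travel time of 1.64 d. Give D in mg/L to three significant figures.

k_1 L₀/(k_a−k_1) = 0.338×38.6/(0.719−0.338) = 13.05/0.3810 = 34.24 mg/L.
e^(−k_1 t) = e^(−0.338×1.640) = 0.5745; e^(−k_a t) = e^(−0.719×1.640) = 0.3075.
D = 34.24 × (0.5745 − 0.3075) + 4.20 × 0.3075 = 9.140 + 1.292 = 10.43 mg/L.

D ≈ 10.4 mg/L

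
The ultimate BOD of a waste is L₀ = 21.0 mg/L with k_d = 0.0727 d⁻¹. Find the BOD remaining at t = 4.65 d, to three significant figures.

L_t = L₀ e^(−k_d t) = 21.0 × e^(−0.0727×4.65) = 21.0 × 0.7132 = 14.98 mg/L.

L ≈ 15.0 mg/L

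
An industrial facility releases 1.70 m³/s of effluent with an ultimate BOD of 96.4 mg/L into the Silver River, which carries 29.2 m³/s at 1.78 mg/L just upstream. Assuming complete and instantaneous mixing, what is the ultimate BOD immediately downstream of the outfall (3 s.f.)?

6.99 mg/L

Flow-weighted mixing: C = (Q_r C_r + Q_w C_w)/(Q_r + Q_w)
= (29.2×1.78 + 1.70×96.4)/(29.2 + 1.70) = 215.9/30.90 = 6.986 mg/L.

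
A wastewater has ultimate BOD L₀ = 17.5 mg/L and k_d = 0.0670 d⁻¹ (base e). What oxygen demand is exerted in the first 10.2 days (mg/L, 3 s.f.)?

y ≈ 8.66 mg/L

y_t = L₀(1 − e^(−k_d t)) = 17.5 × (1 − e^(−0.0670×10.2))
= 17.5 × (1 − 0.5049) = 17.5 × 0.4951 = 8.664 mg/L.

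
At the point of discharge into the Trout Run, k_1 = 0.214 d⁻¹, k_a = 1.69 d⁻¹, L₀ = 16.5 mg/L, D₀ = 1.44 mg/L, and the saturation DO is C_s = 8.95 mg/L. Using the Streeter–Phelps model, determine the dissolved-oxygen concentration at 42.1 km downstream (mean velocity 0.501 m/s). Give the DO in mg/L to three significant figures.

Travel time t = x/v = 42.1 km / (0.501 m/s) = 42100 m / 0.501 m/s = 84030 s = 0.9726 d.
k_1 L₀/(k_a−k_1) = 0.214×16.5/(1.69−0.214) = 3.531/1.476 = 2.392 mg/L.
e^(−k_1 t) = e^(−0.214×0.9726) = 0.8121; e^(−k_a t) = e^(−1.69×0.9726) = 0.1933.
D = 2.392 × (0.8121 − 0.1933) + 1.44 × 0.1933 = 1.480 + 0.2783 = 1.759 mg/L.
DO = C_s − D = 8.95 − 1.759 = 7.191 mg/L.

DO ≈ 7.19 mg/L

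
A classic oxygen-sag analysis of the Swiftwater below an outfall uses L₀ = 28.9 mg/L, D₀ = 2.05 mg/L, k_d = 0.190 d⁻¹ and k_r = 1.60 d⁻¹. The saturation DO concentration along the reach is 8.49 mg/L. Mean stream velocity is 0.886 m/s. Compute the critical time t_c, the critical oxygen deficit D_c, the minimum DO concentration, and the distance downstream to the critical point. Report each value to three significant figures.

At the critical point dD/dt = 0, so k_d L₀ e^(−k_d t) = k_r D. Substituting D(t) from the Streeter–Phelps equation and solving for t gives
t_c = ln[(k_r/k_d)(1 − D₀(k_r−k_d)/(k_d L₀))] / (k_r−k_d).
Here k_r−k_d = 1.410 d⁻¹ and 1 − D₀(k_r−k_d)/(k_d L₀) = 1 − 2.05×1.410/(0.190×28.9) = 0.4736, so
t_c = ln(8.421 × 0.4736) / 1.410 = 1.383 / 1.410 = 0.9811 d.
L(t_c) = L₀ e^(−k_d t_c) = 28.9 × 0.8299 = 23.99 mg/L, and at the critical point k_r D_c = k_d L, so D_c = (0.190/1.60) × 23.99 = 2.848 mg/L.
Minimum DO = C_s − D_c = 8.49 − 2.848 = 5.642 mg/L.
x_c = v t_c = 0.886 m/s × 0.9811 d × 86400 s/d = 75100 m ≈ 75.1 km.

t_c ≈ 0.981 d; D_c ≈ 2.85 mg/L; min DO ≈ 5.64 mg/L; x_c ≈ 75.1 km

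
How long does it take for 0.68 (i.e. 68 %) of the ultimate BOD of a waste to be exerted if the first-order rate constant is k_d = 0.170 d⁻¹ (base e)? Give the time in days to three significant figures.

y/L₀ = 1 − e^(−k_d t) = 0.68 ⇒ e^(−k_d t) = 0.320
t = −ln(0.320) / 0.170 = 1.139 / 0.170 = 6.703 d.

t ≈ 6.70 d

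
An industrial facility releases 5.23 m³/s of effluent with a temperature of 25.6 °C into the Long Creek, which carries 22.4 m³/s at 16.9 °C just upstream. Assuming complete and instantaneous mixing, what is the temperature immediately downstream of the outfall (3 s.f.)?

18.5 °C

Flow-weighted mixing: C = (Q_r C_r + Q_w C_w)/(Q_r + Q_w)
= (22.4×16.9 + 5.23×25.6)/(22.4 + 5.23) = 512.4/27.63 = 18.55 °C.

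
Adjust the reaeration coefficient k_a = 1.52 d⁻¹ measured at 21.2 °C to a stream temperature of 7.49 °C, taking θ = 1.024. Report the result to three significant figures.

k_a ≈ 1.10 d⁻¹

k_a(T₂) = k_a(T₁) · θ^(T₂−T₁) = 1.52 × 1.024^(7.49−21.2)
= 1.52 × 1.024^-13.7 = 1.52 × 0.7224 = 1.098 d⁻¹.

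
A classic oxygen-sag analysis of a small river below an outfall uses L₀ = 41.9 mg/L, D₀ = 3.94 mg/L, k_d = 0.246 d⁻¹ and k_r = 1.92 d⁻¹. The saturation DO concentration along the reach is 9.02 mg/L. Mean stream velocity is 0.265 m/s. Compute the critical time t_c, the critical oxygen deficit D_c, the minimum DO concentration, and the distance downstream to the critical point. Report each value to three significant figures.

t_c = [1/(k_r−k_d)] ln[(k_r/k_d)(1 − D₀(k_r−k_d)/(k_d L₀))]
= [1/(1.92−0.246)] ln[(1.92/0.246)(1 − 3.94×1.674/(0.246×41.9))]
= (1/1.674) ln[7.805 × 0.3601] = 0.5974 × ln(2.811) = 0.5974 × 1.033 = 0.6173 d.
D_c = (k_d/k_r) L₀ e^(−k_d t_c) = (0.246/1.92) × 41.9 × e^(−0.246×0.6173) = 0.1281 × 41.9 × 0.8591 = 4.612 mg/L.
Minimum DO = C_s − D_c = 9.02 − 4.612 = 4.408 mg/L.
x_c = v t_c = 0.265 m/s × 0.6173 d × 86400 s/d = 14130 m ≈ 14.1 km.

t_c ≈ 0.617 d; D_c ≈ 4.61 mg/L; min DO ≈ 4.41 mg/L; x_c ≈ 14.1 km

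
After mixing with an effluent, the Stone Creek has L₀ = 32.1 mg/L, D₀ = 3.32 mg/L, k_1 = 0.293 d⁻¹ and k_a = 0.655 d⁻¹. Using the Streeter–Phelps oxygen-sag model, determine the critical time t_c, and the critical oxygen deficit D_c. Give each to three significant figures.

t_c ≈ 1.84 d; D_c ≈ 8.36 mg/L

At the critical point dD/dt = 0, so k_1 L₀ e^(−k_1 t) = k_a D. Substituting D(t) from the Streeter–Phelps equation and solving for t gives
t_c = ln[(k_a/k_1)(1 − D₀(k_a−k_1)/(k_1 L₀))] / (k_a−k_1).
Here k_a−k_1 = 0.3620 d⁻¹ and 1 − D₀(k_a−k_1)/(k_1 L₀) = 1 − 3.32×0.3620/(0.293×32.1) = 0.8722, so
t_c = ln(2.235 × 0.8722) / 0.3620 = 0.6677 / 0.3620 = 1.845 d.
D_c = (k_1/k_a) L₀ e^(−k_1 t_c) = (0.293/0.655) × 32.1 × e^(−0.293×1.845) = 0.4473 × 32.1 × 0.5825 = 8.364 mg/L.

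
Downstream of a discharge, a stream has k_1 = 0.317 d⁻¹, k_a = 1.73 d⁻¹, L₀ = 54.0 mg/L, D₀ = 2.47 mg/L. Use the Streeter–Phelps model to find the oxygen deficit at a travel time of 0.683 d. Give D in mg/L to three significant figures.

k_1 L₀/(k_a−k_1) = 0.317×54.0/(1.73−0.317) = 17.12/1.413 = 12.11 mg/L.
e^(−k_1 t) = e^(−0.317×0.6830) = 0.8053; e^(−k_a t) = e^(−1.73×0.6830) = 0.3068.
D = 12.11 × (0.8053 − 0.3068) + 2.47 × 0.3068 = 6.040 + 0.7578 = 6.797 mg/L.

D ≈ 6.80 mg/L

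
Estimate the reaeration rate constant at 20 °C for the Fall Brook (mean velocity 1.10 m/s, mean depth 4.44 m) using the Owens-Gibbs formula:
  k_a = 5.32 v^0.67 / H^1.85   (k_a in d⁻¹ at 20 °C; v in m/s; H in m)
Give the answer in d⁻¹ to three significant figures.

k_a ≈ 0.360 d⁻¹

k_a = 5.32 × 1.10^0.67 / 4.44^1.85 = 5.32 × 1.066 / 15.76 = 0.3597 d⁻¹.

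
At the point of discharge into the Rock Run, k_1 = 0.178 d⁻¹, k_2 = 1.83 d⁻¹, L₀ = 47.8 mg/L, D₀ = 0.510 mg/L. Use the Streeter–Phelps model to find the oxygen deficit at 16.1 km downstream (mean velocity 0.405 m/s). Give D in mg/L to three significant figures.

Travel time t = x/v = 16.1 km / (0.405 m/s) = 16100 m / 0.405 m/s = 39750 s = 0.4601 d.
k_1 L₀/(k_2−k_1) = 0.178×47.8/(1.83−0.178) = 8.508/1.652 = 5.150 mg/L.
e^(−k_1 t) = e^(−0.178×0.4601) = 0.9214; e^(−k_2 t) = e^(−1.83×0.4601) = 0.4309.
D = 5.150 × (0.9214 − 0.4309) + 0.510 × 0.4309 = 2.526 + 0.2197 = 2.746 mg/L.

D ≈ 2.75 mg/L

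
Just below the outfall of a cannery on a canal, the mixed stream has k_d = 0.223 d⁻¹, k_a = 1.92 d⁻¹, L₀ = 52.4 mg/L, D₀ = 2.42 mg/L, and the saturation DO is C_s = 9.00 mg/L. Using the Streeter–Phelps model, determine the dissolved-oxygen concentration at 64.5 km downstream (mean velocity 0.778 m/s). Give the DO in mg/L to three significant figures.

DO ≈ 4.15 mg/L

Travel time t = x/v = 64.5 km / (0.778 m/s) = 64500 m / 0.778 m/s = 82900 s = 0.9595 d.
k_d L₀/(k_a−k_d) = 0.223×52.4/(1.92−0.223) = 11.69/1.697 = 6.886 mg/L.
e^(−k_d t) = e^(−0.223×0.9595) = 0.8074; e^(−k_a t) = e^(−1.92×0.9595) = 0.1584.
D = 6.886 × (0.8074 − 0.1584) + 2.42 × 0.1584 = 4.468 + 0.3834 = 4.852 mg/L.
DO = C_s − D = 9.00 − 4.852 = 4.148 mg/L.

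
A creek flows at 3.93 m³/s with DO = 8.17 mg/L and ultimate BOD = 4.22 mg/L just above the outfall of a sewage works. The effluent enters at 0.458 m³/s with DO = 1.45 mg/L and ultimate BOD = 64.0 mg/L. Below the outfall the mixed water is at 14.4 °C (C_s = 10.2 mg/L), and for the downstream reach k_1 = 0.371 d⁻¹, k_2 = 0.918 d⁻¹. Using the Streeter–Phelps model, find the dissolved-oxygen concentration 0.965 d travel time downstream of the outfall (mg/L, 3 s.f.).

Mixed DO = (3.93×8.17 + 0.458×1.45)/(3.93+0.458) = 32.77/4.388 = 7.469 mg/L.
Mixed L₀ = (3.93×4.22 + 0.458×64.0)/(4.388) = 45.90/4.388 = 10.46 mg/L.
Initial deficit D₀ = C_s − DO₀ = 10.2 − 7.469 = 2.731 mg/L.
D(0.965) = [0.371×10.46/(0.918−0.371)](e^(−0.371×0.965) − e^(−0.918×0.965)) + 2.731 e^(−0.918×0.965)
= 7.094 × (0.6991 − 0.4124) + 2.731 × 0.4124 = 3.160 mg/L.
DO = 10.2 − 3.160 = 7.040 mg/L.

DO ≈ 7.04 mg/L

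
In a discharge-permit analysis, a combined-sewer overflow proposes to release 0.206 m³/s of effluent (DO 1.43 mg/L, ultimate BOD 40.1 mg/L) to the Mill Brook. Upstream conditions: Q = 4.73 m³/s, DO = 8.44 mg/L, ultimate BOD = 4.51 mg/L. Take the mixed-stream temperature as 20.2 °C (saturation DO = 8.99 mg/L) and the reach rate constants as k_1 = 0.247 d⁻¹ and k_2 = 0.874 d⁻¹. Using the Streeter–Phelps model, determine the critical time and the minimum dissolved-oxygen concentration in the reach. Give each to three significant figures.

Mixed DO = (4.73×8.44 + 0.206×1.43)/(4.73+0.206) = 40.22/4.936 = 8.147 mg/L.
Mixed L₀ = (4.73×4.51 + 0.206×40.1)/(4.936) = 29.59/4.936 = 5.995 mg/L.
Initial deficit D₀ = C_s − DO₀ = 8.99 − 8.147 = 0.8426 mg/L.
t_c = (1/0.6270) ln[(0.874/0.247)(1 − 0.8426×0.6270/(0.247×5.995))] = 1.595 × ln(2.276) = 1.312 d.
D_c = (0.247/0.874) × 5.995 × e^(−0.247×1.312) = 0.2826 × 5.995 × 0.7232 = 1.225 mg/L.
Minimum DO = 8.99 − 1.225 = 7.765 mg/L.

t_c ≈ 1.31 d; minimum DO ≈ 7.76 mg/L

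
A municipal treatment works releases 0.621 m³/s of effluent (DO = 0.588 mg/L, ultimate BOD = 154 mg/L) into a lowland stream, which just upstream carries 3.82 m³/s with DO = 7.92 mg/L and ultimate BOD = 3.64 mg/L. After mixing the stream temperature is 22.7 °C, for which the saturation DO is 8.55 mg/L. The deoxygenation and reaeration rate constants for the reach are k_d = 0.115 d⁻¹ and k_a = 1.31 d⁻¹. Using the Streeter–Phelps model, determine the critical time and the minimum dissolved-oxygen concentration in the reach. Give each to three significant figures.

t_c ≈ 1.04 d; minimum DO ≈ 6.63 mg/L

Mixed DO = (3.82×7.92 + 0.621×0.588)/(3.82+0.621) = 30.62/4.441 = 6.895 mg/L.
Mixed L₀ = (3.82×3.64 + 0.621×154)/(4.441) = 109.5/4.441 = 24.67 mg/L.
Initial deficit D₀ = C_s − DO₀ = 8.55 − 6.895 = 1.655 mg/L.
t_c = (1/1.195) ln[(1.31/0.115)(1 − 1.655×1.195/(0.115×24.67))] = 0.8368 × ln(3.448) = 1.036 d.
D_c = (0.115/1.31) × 24.67 × e^(−0.115×1.036) = 0.08779 × 24.67 × 0.8877 = 1.922 mg/L.
Minimum DO = 8.55 − 1.922 = 6.628 mg/L.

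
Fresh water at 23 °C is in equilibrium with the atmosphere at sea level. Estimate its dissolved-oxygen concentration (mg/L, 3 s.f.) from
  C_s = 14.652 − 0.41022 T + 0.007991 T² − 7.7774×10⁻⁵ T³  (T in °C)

C_s ≈ 8.50 mg/L

C_s = 14.652 − 0.41022×23 + 0.007991×23² − 7.7774×10⁻⁵×23³ = 8.498 mg/L.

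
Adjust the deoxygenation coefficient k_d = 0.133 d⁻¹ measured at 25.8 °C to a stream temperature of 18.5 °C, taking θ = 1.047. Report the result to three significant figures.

k_d ≈ 0.0951 d⁻¹

k_d(T₂) = k_d(T₁) · θ^(T₂−T₁) = 0.133 × 1.047^(18.5−25.8)
= 0.133 × 1.047^-7.30 = 0.133 × 0.7151 = 0.09511 d⁻¹.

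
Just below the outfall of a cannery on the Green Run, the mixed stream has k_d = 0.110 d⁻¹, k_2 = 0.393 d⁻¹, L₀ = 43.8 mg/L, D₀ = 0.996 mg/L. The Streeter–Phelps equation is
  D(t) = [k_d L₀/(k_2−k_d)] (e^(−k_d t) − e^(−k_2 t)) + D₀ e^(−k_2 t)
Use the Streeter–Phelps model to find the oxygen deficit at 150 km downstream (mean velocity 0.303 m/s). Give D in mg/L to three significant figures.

D ≈ 7.38 mg/L

Travel time t = x/v = 150 km / (0.303 m/s) = 150000 m / 0.303 m/s = 495000 s = 5.730 d.
k_d L₀/(k_2−k_d) = 0.110×43.8/(0.393−0.110) = 4.818/0.2830 = 17.02 mg/L.
e^(−k_d t) = e^(−0.110×5.730) = 0.5324; e^(−k_2 t) = e^(−0.393×5.730) = 0.1052.
D = 17.02 × (0.5324 − 0.1052) + 0.996 × 0.1052 = 7.274 + 0.1048 = 7.378 mg/L.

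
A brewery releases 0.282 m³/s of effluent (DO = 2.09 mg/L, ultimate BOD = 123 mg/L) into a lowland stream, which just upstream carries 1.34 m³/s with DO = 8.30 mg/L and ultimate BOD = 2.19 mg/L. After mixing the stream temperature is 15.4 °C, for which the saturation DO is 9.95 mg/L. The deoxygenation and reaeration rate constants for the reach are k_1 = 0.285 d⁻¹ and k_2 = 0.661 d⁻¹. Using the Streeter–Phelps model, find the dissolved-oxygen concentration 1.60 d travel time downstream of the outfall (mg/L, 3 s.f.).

DO ≈ 3.96 mg/L

Mixed DO = (1.34×8.30 + 0.282×2.09)/(1.34+0.282) = 11.71/1.622 = 7.220 mg/L.
Mixed L₀ = (1.34×2.19 + 0.282×123)/(1.622) = 37.62/1.622 = 23.19 mg/L.
Initial deficit D₀ = C_s − DO₀ = 9.95 − 7.220 = 2.730 mg/L.
D(1.60) = [0.285×23.19/(0.661−0.285)](e^(−0.285×1.60) − e^(−0.661×1.60)) + 2.730 e^(−0.661×1.60)
= 17.58 × (0.6338 − 0.3473) + 2.730 × 0.3473 = 5.985 mg/L.
DO = 9.95 − 5.985 = 3.965 mg/L.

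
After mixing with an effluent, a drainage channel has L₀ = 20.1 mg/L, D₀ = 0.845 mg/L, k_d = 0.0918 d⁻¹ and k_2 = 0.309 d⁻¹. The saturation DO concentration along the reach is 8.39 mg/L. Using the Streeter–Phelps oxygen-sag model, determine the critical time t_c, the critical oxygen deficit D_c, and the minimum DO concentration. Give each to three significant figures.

t_c ≈ 5.11 d; D_c ≈ 3.74 mg/L; min DO ≈ 4.65 mg/L

t_c = [1/(k_2−k_d)] ln[(k_2/k_d)(1 − D₀(k_2−k_d)/(k_d L₀))]
= [1/(0.309−0.0918)] ln[(0.309/0.0918)(1 − 0.845×0.2172/(0.0918×20.1))]
= (1/0.2172) ln[3.366 × 0.9005] = 4.604 × ln(3.031) = 4.604 × 1.109 = 5.106 d.
D_c = (k_d/k_2) L₀ e^(−k_d t_c) = (0.0918/0.309) × 20.1 × e^(−0.0918×5.106) = 0.2971 × 20.1 × 0.6258 = 3.737 mg/L.
Minimum DO = C_s − D_c = 8.39 − 3.737 = 4.653 mg/L.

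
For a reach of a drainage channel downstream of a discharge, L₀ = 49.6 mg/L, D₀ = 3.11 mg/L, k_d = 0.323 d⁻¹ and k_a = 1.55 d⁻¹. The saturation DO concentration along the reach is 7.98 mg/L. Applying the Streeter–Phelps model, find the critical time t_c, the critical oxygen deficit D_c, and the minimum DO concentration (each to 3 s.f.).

t_c = [1/(k_a−k_d)] ln[(k_a/k_d)(1 − D₀(k_a−k_d)/(k_d L₀))]
= [1/(1.55−0.323)] ln[(1.55/0.323)(1 − 3.11×1.227/(0.323×49.6))]
= (1/1.227) ln[4.799 × 0.7618] = 0.8150 × ln(3.656) = 0.8150 × 1.296 = 1.056 d.
L(t_c) = L₀ e^(−k_d t_c) = 49.6 × 0.7109 = 35.26 mg/L, and at the critical point k_a D_c = k_d L, so D_c = (0.323/1.55) × 35.26 = 7.348 mg/L.
Minimum DO = C_s − D_c = 7.98 − 7.348 = 0.6323 mg/L.

t_c ≈ 1.06 d; D_c ≈ 7.35 mg/L; min DO ≈ 0.632 mg/L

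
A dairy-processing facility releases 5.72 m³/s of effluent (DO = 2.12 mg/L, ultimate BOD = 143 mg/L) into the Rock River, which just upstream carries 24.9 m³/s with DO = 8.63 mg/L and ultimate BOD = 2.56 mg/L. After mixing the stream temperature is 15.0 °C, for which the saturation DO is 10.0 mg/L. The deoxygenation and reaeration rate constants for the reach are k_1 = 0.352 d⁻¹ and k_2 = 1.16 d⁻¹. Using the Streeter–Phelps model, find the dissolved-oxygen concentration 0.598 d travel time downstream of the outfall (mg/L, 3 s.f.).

Mixed DO = (24.9×8.63 + 5.72×2.12)/(24.9+5.72) = 227.0/30.62 = 7.414 mg/L.
Mixed L₀ = (24.9×2.56 + 5.72×143)/(30.62) = 881.7/30.62 = 28.80 mg/L.
Initial deficit D₀ = C_s − DO₀ = 10.0 − 7.414 = 2.586 mg/L.
D(0.598) = [0.352×28.80/(1.16−0.352)](e^(−0.352×0.598) − e^(−1.16×0.598)) + 2.586 e^(−1.16×0.598)
= 12.54 × (0.8102 − 0.4997) + 2.586 × 0.4997 = 5.187 mg/L.
DO = 10.0 − 5.187 = 4.813 mg/L.

DO ≈ 4.81 mg/L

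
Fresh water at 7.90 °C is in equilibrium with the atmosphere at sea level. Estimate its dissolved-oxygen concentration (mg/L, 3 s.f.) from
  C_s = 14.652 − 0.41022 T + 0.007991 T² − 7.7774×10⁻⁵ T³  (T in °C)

C_s = 14.652 − 0.41022×7.90 + 0.007991×7.90² − 7.7774×10⁻⁵×7.90³ = 11.87 mg/L.

C_s ≈ 11.9 mg/L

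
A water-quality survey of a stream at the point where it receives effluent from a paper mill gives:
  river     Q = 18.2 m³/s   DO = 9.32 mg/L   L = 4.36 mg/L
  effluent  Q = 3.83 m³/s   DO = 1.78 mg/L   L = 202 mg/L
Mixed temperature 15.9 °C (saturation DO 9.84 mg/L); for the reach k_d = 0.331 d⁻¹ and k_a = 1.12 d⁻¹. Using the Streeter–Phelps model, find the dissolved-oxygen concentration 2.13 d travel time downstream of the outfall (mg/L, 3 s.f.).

Mixed DO = (18.2×9.32 + 3.83×1.78)/(18.2+3.83) = 176.4/22.03 = 8.009 mg/L.
Mixed L₀ = (18.2×4.36 + 3.83×202)/(22.03) = 853.0/22.03 = 38.72 mg/L.
Initial deficit D₀ = C_s − DO₀ = 9.84 − 8.009 = 1.831 mg/L.
D(2.13) = [0.331×38.72/(1.12−0.331)](e^(−0.331×2.13) − e^(−1.12×2.13)) + 1.831 e^(−1.12×2.13)
= 16.24 × (0.4941 − 0.09203) + 1.831 × 0.09203 = 6.700 mg/L.
DO = 9.84 − 6.700 = 3.140 mg/L.

DO ≈ 3.14 mg/L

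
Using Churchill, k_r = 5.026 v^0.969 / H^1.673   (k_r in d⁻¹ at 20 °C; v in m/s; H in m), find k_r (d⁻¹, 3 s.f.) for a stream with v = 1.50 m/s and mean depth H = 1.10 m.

k_r ≈ 6.35 d⁻¹

k_r = 5.026 × 1.50^0.969 / 1.10^1.673 = 5.026 × 1.481 / 1.173 = 6.348 d⁻¹.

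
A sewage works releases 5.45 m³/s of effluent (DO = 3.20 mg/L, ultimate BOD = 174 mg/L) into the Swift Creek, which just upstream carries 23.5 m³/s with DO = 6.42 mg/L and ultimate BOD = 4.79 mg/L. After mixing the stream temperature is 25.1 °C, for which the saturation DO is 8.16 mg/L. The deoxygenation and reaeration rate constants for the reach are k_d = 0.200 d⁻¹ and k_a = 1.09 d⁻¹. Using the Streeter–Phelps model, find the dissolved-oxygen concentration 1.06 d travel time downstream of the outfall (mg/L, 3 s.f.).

DO ≈ 3.35 mg/L

Mixed DO = (23.5×6.42 + 5.45×3.20)/(23.5+5.45) = 168.3/28.95 = 5.814 mg/L.
Mixed L₀ = (23.5×4.79 + 5.45×174)/(28.95) = 1061/28.95 = 36.64 mg/L.
Initial deficit D₀ = C_s − DO₀ = 8.16 − 5.814 = 2.346 mg/L.
D(1.06) = [0.200×36.64/(1.09−0.200)](e^(−0.200×1.06) − e^(−1.09×1.06)) + 2.346 e^(−1.09×1.06)
= 8.235 × (0.8090 − 0.3149) + 2.346 × 0.3149 = 4.807 mg/L.
DO = 8.16 − 4.807 = 3.353 mg/L.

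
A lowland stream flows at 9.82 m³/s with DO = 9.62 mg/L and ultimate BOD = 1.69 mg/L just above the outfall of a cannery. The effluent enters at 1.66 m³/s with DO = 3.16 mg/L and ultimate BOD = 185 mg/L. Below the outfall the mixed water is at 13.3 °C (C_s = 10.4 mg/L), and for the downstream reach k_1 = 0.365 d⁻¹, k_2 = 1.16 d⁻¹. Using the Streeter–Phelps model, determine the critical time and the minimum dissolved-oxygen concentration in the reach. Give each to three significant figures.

t_c ≈ 1.28 d; minimum DO ≈ 4.83 mg/L

Mixed DO = (9.82×9.62 + 1.66×3.16)/(9.82+1.66) = 99.71/11.48 = 8.686 mg/L.
Mixed L₀ = (9.82×1.69 + 1.66×185)/(11.48) = 323.7/11.48 = 28.20 mg/L.
Initial deficit D₀ = C_s − DO₀ = 10.4 − 8.686 = 1.714 mg/L.
t_c = (1/0.7950) ln[(1.16/0.365)(1 − 1.714×0.7950/(0.365×28.20))] = 1.258 × ln(2.757) = 1.276 d.
D_c = (0.365/1.16) × 28.20 × e^(−0.365×1.276) = 0.3147 × 28.20 × 0.6277 = 5.569 mg/L.
Minimum DO = 10.4 − 5.569 = 4.831 mg/L.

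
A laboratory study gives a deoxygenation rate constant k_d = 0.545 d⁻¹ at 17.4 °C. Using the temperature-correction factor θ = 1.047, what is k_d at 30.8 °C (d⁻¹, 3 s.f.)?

k_d(T₂) = k_d(T₁) · θ^(T₂−T₁) = 0.545 × 1.047^(30.8−17.4)
= 0.545 × 1.047^13.4 = 0.545 × 1.850 = 1.009 d⁻¹.

k_d ≈ 1.01 d⁻¹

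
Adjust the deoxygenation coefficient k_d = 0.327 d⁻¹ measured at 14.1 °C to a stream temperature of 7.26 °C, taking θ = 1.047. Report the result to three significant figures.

k_d ≈ 0.239 d⁻¹

k_d(T₂) = k_d(T₁) · θ^(T₂−T₁) = 0.327 × 1.047^(7.26−14.1)
= 0.327 × 1.047^-6.84 = 0.327 × 0.7304 = 0.2388 d⁻¹.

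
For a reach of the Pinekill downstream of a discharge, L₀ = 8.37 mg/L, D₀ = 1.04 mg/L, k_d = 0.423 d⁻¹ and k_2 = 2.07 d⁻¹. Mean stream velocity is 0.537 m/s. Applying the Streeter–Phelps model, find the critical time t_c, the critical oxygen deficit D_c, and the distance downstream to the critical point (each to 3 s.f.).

t_c ≈ 0.563 d; D_c ≈ 1.35 mg/L; x_c ≈ 26.1 km

t_c = [1/(k_2−k_d)] ln[(k_2/k_d)(1 − D₀(k_2−k_d)/(k_d L₀))]
= [1/(2.07−0.423)] ln[(2.07/0.423)(1 − 1.04×1.647/(0.423×8.37))]
= (1/1.647) ln[4.894 × 0.5162] = 0.6072 × ln(2.526) = 0.6072 × 0.9267 = 0.5626 d.
L(t_c) = L₀ e^(−k_d t_c) = 8.37 × 0.7882 = 6.597 mg/L, and at the critical point k_2 D_c = k_d L, so D_c = (0.423/2.07) × 6.597 = 1.348 mg/L.
x_c = v t_c = 0.537 m/s × 0.5626 d × 86400 s/d = 26110 m ≈ 26.1 km.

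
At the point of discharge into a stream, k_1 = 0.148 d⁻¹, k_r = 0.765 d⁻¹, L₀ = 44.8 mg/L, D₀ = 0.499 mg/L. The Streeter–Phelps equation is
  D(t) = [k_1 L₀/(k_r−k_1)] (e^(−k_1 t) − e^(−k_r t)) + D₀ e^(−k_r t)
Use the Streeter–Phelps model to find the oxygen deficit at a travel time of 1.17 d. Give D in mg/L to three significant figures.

k_1 L₀/(k_r−k_1) = 0.148×44.8/(0.765−0.148) = 6.630/0.6170 = 10.75 mg/L.
e^(−k_1 t) = e^(−0.148×1.170) = 0.8410; e^(−k_r t) = e^(−0.765×1.170) = 0.4086.
D = 10.75 × (0.8410 − 0.4086) + 0.499 × 0.4086 = 4.647 + 0.2039 = 4.851 mg/L.

D ≈ 4.85 mg/L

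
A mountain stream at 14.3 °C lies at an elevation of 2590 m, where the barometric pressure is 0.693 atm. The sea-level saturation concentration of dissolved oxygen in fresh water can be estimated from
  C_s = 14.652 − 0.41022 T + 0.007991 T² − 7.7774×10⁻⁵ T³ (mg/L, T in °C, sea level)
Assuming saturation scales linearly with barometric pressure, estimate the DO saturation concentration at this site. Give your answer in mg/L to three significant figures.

C_s ≈ 7.06 mg/L

At sea level: C_s = 14.652 − 0.41022×14.3 + 0.007991×14.3² − 7.7774×10⁻⁵×14.3³ = 10.19 mg/L.
Pressure correction: C_s' = 10.19 × 0.693 = 7.063 mg/L.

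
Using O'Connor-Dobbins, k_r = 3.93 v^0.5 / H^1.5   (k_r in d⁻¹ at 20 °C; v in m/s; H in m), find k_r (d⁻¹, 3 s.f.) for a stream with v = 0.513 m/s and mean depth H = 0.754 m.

k_r ≈ 4.30 d⁻¹

k_r = 3.93 × 0.513^0.5 / 0.754^1.5 = 3.93 × 0.7162 / 0.6547 = 4.299 d⁻¹.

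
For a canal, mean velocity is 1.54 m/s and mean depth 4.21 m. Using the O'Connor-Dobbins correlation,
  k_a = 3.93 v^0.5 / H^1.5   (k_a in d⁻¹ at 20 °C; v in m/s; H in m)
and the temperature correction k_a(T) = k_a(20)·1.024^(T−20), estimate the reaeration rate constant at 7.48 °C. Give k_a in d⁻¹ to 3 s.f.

k_a(20) = 3.93 × 1.54^0.5 / 4.21^1.5 = 3.93 × 1.241 / 8.638 = 0.5646 d⁻¹.
k_a(7.48) = 0.5646 × 1.024^(7.48−20) = 0.5646 × 0.7431 = 0.4195 d⁻¹.

k_a ≈ 0.420 d⁻¹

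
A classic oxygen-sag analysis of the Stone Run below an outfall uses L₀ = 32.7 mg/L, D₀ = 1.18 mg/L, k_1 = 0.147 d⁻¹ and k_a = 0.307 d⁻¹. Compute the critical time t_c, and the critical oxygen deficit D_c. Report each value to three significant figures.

t_c ≈ 4.35 d; D_c ≈ 8.26 mg/L

At the critical point dD/dt = 0, so k_1 L₀ e^(−k_1 t) = k_a D. Substituting D(t) from the Streeter–Phelps equation and solving for t gives
t_c = ln[(k_a/k_1)(1 − D₀(k_a−k_1)/(k_1 L₀))] / (k_a−k_1).
Here k_a−k_1 = 0.1600 d⁻¹ and 1 − D₀(k_a−k_1)/(k_1 L₀) = 1 − 1.18×0.1600/(0.147×32.7) = 0.9607, so
t_c = ln(2.088 × 0.9607) / 0.1600 = 0.6963 / 0.1600 = 4.352 d.
D_c = (k_1/k_a) L₀ e^(−k_1 t_c) = (0.147/0.307) × 32.7 × e^(−0.147×4.352) = 0.4788 × 32.7 × 0.5274 = 8.258 mg/L.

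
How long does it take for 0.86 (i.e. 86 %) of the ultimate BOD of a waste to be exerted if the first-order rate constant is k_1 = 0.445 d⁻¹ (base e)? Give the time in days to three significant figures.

y/L₀ = 1 − e^(−k_1 t) = 0.86 ⇒ e^(−k_1 t) = 0.140
t = −ln(0.140) / 0.445 = 1.966 / 0.445 = 4.418 d.

t ≈ 4.42 d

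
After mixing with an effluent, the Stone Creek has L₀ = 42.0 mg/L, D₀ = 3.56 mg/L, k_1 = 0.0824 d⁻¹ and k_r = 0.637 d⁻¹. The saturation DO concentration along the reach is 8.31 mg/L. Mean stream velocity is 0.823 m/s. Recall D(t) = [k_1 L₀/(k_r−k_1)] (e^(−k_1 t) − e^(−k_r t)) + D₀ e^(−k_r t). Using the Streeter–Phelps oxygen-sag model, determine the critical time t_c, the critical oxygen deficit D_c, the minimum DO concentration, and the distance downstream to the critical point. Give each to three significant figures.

t_c ≈ 2.16 d; D_c ≈ 4.55 mg/L; min DO ≈ 3.76 mg/L; x_c ≈ 154 km

At the critical point dD/dt = 0, so k_1 L₀ e^(−k_1 t) = k_r D. Substituting D(t) from the Streeter–Phelps equation and solving for t gives
t_c = ln[(k_r/k_1)(1 − D₀(k_r−k_1)/(k_1 L₀))] / (k_r−k_1).
Here k_r−k_1 = 0.5546 d⁻¹ and 1 − D₀(k_r−k_1)/(k_1 L₀) = 1 − 3.56×0.5546/(0.0824×42.0) = 0.4295, so
t_c = ln(7.731 × 0.4295) / 0.5546 = 1.200 / 0.5546 = 2.164 d.
L(t_c) = L₀ e^(−k_1 t_c) = 42.0 × 0.8367 = 35.14 mg/L, and at the critical point k_r D_c = k_1 L, so D_c = (0.0824/0.637) × 35.14 = 4.546 mg/L.
Minimum DO = C_s − D_c = 8.31 − 4.546 = 3.764 mg/L.
x_c = v t_c = 0.823 m/s × 2.164 d × 86400 s/d = 153900 m ≈ 154 km.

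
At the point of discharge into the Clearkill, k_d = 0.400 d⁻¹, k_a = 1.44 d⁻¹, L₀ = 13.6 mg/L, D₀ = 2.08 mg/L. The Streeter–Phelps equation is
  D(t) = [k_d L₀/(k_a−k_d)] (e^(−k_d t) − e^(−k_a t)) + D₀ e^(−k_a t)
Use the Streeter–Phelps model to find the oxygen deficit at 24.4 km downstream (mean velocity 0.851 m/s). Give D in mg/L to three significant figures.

Travel time t = x/v = 24.4 km / (0.851 m/s) = 24400 m / 0.851 m/s = 28670 s = 0.3319 d.
k_d L₀/(k_a−k_d) = 0.400×13.6/(1.44−0.400) = 5.440/1.040 = 5.231 mg/L.
e^(−k_d t) = e^(−0.400×0.3319) = 0.8757; e^(−k_a t) = e^(−1.44×0.3319) = 0.6201.
D = 5.231 × (0.8757 − 0.6201) + 2.08 × 0.6201 = 1.337 + 1.290 = 2.627 mg/L.

D ≈ 2.63 mg/L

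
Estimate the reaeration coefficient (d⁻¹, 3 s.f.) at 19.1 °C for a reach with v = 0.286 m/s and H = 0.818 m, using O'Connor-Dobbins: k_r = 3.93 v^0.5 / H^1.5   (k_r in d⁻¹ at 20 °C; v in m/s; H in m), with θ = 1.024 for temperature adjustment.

k_r ≈ 2.78 d⁻¹

k_r(20) = 3.93 × 0.286^0.5 / 0.818^1.5 = 3.93 × 0.5348 / 0.7398 = 2.841 d⁻¹.
k_r(19.1) = 2.841 × 1.024^(19.1−20) = 2.841 × 0.9789 = 2.781 d⁻¹.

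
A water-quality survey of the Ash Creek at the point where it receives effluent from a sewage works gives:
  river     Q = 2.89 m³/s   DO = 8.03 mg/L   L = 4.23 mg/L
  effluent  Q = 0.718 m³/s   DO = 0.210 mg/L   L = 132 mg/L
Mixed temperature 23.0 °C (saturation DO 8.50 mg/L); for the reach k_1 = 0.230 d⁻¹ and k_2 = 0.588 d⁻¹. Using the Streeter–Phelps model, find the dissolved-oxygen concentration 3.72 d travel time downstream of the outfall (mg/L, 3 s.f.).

DO ≈ 2.31 mg/L

Mixed DO = (2.89×8.03 + 0.718×0.210)/(2.89+0.718) = 23.36/3.608 = 6.474 mg/L.
Mixed L₀ = (2.89×4.23 + 0.718×132)/(3.608) = 107.0/3.608 = 29.66 mg/L.
Initial deficit D₀ = C_s − DO₀ = 8.50 − 6.474 = 2.026 mg/L.
D(3.72) = [0.230×29.66/(0.588−0.230)](e^(−0.230×3.72) − e^(−0.588×3.72)) + 2.026 e^(−0.588×3.72)
= 19.05 × (0.4250 − 0.1122) + 2.026 × 0.1122 = 6.187 mg/L.
DO = 8.50 − 6.187 = 2.313 mg/L.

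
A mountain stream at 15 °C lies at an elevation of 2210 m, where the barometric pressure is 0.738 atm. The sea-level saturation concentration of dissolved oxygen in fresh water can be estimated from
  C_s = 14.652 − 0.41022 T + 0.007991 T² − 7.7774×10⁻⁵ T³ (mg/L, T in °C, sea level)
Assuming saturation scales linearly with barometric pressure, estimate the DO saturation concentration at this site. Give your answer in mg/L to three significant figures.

At sea level: C_s = 14.652 − 0.41022×15 + 0.007991×15² − 7.7774×10⁻⁵×15³ = 10.03 mg/L.
Pressure correction: C_s' = 10.03 × 0.738 = 7.405 mg/L.

C_s ≈ 7.41 mg/L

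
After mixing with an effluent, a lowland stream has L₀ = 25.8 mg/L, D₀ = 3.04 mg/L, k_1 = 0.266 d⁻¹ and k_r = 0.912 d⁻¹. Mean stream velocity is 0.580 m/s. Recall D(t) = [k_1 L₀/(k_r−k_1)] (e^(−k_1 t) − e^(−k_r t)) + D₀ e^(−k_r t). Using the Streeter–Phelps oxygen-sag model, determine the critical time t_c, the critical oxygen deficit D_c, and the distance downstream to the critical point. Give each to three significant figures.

t_c ≈ 1.39 d; D_c ≈ 5.21 mg/L; x_c ≈ 69.4 km

With k_r/k_1 = 3.429 and 1 − D₀(k_r−k_1)/(k_1 L₀) = 0.7138,
t_c = ln(3.429 × 0.7138) / (0.912 − 0.266) = ln(2.447) / 0.6460 = 0.8951/0.6460 = 1.386 d.
L(t_c) = L₀ e^(−k_1 t_c) = 25.8 × 0.6917 = 17.85 mg/L, and at the critical point k_r D_c = k_1 L, so D_c = (0.266/0.912) × 17.85 = 5.205 mg/L.
x_c = v t_c = 0.580 m/s × 1.386 d × 86400 s/d = 69430 m ≈ 69.4 km.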